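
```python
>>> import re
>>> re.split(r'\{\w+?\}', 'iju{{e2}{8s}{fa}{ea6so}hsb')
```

Matches to split on: at [4:8] → '{e2}'; at [8:12] → '{8s}'; at [12:16] → '{fa}'; at [16:23] → '{ea6so}'.
`split` removes every match and returns the 5 fragments in between.

['iju{', '', '', '', 'hsb']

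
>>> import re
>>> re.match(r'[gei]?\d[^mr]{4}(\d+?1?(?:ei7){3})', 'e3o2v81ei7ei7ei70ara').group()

`re.match` only tries the pattern at the start of the string.
The match spans [0:16] → 'e3o2v81ei7ei7ei7'.

'e3o2v81ei7ei7ei7'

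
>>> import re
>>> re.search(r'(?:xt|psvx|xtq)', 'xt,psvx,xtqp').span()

`re.search` scans for the first position where the pattern succeeds.
The match spans [0:2] → 'xt'.

(0, 2)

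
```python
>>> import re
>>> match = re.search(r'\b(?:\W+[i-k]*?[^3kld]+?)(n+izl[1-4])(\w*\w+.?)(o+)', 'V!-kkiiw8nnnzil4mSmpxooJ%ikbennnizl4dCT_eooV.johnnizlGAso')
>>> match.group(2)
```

'dCT_eo'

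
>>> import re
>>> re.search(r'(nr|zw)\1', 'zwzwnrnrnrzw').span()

(0, 4)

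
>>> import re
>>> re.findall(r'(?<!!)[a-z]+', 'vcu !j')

['vcu']

Because the assertion is negative and zero-width, positions next to the forbidden text are skipped.
Walking the string: at [0:3] → 'vcu'.
With no groups in the pattern, `findall` gives back each whole match — 1 here.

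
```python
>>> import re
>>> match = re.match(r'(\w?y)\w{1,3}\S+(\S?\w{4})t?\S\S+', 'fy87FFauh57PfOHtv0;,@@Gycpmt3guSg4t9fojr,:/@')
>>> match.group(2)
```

Pattern: optionally a word character, then a literal 'y' (captured); then 1 to 3 of a word character, then one or more of a non-whitespace character; then optionally a non-whitespace character, then exactly 4 of a word character (captured); then optionally a literal 't', then a non-whitespace character, then one or more of a non-whitespace character.
With `match`, the pattern is implicitly anchored at the beginning.
The match spans [0:44] → 'fy87FFauh57PfOHtv0;,@@Gycpmt3guSg4t9fojr,:/@'.
Captured: group 1 = 'fy', group 2 = 'fojr'.

'fojr'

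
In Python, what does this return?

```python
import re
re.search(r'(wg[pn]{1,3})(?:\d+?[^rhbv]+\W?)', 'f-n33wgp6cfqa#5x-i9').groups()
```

('wgp',)

Pattern: the literal 'wg', then 1 to 3 of one of [pn] (captured); then one or more of a digit (lazy), then one or more of any character except [rhbv], then optionally a non-word character (non-capturing group).
Unlike `match`, `search` isn't anchored — it looks for the pattern anywhere in the string.
The match spans [5:19] → 'wgp6cfqa#5x-i9'.
Captured: group 1 = 'wgp'.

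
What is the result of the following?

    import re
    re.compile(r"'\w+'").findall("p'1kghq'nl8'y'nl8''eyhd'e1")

No capturing groups, so `findall` returns the 3 full match strings.

["'1kghq'", "'y'", "'eyhd'"]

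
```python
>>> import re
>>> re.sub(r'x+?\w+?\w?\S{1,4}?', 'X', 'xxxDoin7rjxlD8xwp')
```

'Xoin7rjXX'

Pattern: one or more of the literal 'x' (lazy), then one or more of a word character (lazy), then optionally a word character; then 1 to 4 of a non-whitespace character (lazy).
Because the quantifier is non-greedy, it stops expanding at the earliest point where the rest of the pattern can succeed.
Matches: at [0:4] → 'xxxD'; at [10:14] → 'xlD8'; at [14:17] → 'xwp'.
`sub` substitutes 'X' at each match site.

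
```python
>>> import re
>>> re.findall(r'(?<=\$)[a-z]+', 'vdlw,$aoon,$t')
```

['aoon', 't']

Lookahead/lookbehind check context without consuming it, so the matched span excludes the asserted characters.
No capturing groups, so `findall` returns the 2 full match strings.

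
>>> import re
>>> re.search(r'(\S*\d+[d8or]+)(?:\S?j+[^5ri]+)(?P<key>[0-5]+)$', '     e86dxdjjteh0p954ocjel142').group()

'e86dxdjjteh0p954ocjel142'

The match spans [5:29] → 'e86dxdjjteh0p954ocjel142'.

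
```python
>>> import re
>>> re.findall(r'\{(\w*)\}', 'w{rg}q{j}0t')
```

Walking the string: at [1:5] match '{rg}', group 1 = 'rg'; at [6:9] match '{j}', group 1 = 'j'.
`findall` collects group 1 from each match (2 total).

['rg', 'j']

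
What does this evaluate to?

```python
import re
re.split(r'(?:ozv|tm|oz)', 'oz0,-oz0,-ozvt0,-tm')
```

['', '0,-', '0,-', 't0,-', '']

`|` is ordered: at each position the engine commits to the first alternative that works.
Matches to split on: at [0:2] → 'oz'; at [5:7] → 'oz'; at [10:13] → 'ozv'; at [17:19] → 'tm'.
`split` removes every match and returns the 5 fragments in between.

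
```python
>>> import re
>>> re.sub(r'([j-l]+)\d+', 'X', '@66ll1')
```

The pattern matches one or more of a character in [j-l] (captured); then one or more of a digit.
`sub` substitutes 'X' at each match site.

'@66X'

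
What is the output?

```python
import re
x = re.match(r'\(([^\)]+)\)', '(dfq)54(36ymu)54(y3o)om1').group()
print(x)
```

`re.match` won't scan ahead — the pattern has to work from the very first character.
The match spans [0:5] → '(dfq)'.

(dfq)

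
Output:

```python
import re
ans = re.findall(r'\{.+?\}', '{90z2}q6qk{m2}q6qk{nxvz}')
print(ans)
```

Walking the string: at [0:6] → '{90z2}'; at [10:14] → '{m2}'; at [18:24] → '{nxvz}'.
Since nothing is captured, `findall` lists the 3 matched substrings directly.

['{90z2}', '{m2}', '{nxvz}']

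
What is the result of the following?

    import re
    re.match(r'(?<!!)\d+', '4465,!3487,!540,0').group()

'4465'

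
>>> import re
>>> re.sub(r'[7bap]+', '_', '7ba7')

'_'

The pattern matches one or more of one of [7bap].
Matches: at [0:4] → '7ba7'.
Each match is replaced by '_'.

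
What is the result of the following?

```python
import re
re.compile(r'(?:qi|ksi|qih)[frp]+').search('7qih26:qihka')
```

`search` walks the string left to right and returns the first match it finds.
Here no position works, so the call returns None.

None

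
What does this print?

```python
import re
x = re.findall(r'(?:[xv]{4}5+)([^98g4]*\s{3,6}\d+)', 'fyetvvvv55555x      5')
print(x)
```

['x      5']

The pattern matches exactly 4 of one of [xv], then one or more of a literal '5' (non-capturing group); then zero or more of any character except [98g4], then 3 to 6 of whitespace, then one or more of a digit (captured).
Scanning left to right: at [4:21] match 'vvvv55555x      5', group 1 = 'x      5'.
With a single group, `findall` returns only what that group captured — 1 item.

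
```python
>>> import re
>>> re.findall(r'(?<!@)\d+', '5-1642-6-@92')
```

The negative lookahead/lookbehind blocks any match where the forbidden context is present.
Scanning left to right: at [0:1] → '5'; at [2:6] → '1642'; at [7:8] → '6'; at [11:12] → '2'.
`findall` yields the raw match text (4 of them) because the pattern has no groups.

['5', '1642', '6', '2']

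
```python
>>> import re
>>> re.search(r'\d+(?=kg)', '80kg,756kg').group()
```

'80'

The positive lookaround only admits positions where the adjacent text matches; those characters stay outside the span.
The match spans [0:2] → '80'.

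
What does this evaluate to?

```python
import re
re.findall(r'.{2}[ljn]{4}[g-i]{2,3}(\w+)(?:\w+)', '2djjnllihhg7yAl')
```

One capturing group, so `findall` returns just the captured substring from the one match — 1 in all.

['g7yA']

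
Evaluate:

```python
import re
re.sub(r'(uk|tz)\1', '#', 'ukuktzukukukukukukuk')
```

'#tz###uk'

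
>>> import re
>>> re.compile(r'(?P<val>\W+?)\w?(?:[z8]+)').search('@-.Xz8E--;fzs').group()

The pattern matches one or more of a non-word character (lazy) (captured as 'val'); then optionally a word character; then one or more of one of [z8] (non-capturing group).
Unlike `match`, `search` isn't anchored — it looks for the pattern anywhere in the string.
The match spans [0:6] → '@-.Xz8'.
Captured: group 1 = '@-.'.

'@-.Xz8'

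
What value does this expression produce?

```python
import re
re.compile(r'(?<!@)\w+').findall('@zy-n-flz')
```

['y', 'n', 'flz']

A negative assertion filters positions out without eating any characters.
Walking the string: at [2:3] → 'y'; at [4:5] → 'n'; at [6:9] → 'flz'.
No capturing groups, so `findall` returns the 3 full match strings.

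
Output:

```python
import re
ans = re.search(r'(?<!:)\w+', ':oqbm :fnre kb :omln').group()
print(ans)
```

The negative lookaround is zero-width — it rules out positions where the adjacent text would match, without consuming anything.
The match spans [2:5] → 'qbm'.

qbm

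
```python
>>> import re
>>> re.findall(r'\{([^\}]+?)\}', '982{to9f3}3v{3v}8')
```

One capturing group, so `findall` returns just the captured substring from each match — 2 in all.

['to9f3', '3v']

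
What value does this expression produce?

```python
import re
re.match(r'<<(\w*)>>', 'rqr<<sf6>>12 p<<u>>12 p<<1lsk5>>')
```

None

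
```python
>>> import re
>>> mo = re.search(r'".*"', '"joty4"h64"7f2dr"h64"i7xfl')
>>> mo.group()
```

`re.search` scans for the first position where the pattern succeeds.
The match spans [0:21] → '"joty4"h64"7f2dr"h64"'.

'"joty4"h64"7f2dr"h64"'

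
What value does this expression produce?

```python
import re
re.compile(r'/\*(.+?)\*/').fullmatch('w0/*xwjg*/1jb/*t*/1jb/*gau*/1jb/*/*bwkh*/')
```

None

`fullmatch` succeeds only if the pattern covers the string from start to end.
Here there's no way to consume every character, so the call returns None.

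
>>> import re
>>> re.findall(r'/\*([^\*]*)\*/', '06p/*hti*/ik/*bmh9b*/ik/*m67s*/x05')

With a single group, `findall` returns only what that group captured — 3 items.

['hti', 'bmh9b', 'm67s']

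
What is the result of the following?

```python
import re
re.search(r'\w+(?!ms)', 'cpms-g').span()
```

(0, 4)

Because the assertion is negative and zero-width, positions next to the forbidden text are skipped.
The match spans [0:4] → 'cpms'.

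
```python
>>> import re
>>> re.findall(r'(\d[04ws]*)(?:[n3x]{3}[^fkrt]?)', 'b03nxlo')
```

Pattern: a digit, then zero or more of one of [04ws] (captured); then exactly 3 of one of [n3x], then optionally any character except [fkrt] (non-capturing group).
One capturing group, so `findall` returns just the captured substring from the one match — 1 in all.

['0']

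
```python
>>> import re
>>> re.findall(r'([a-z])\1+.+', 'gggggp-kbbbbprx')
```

['g']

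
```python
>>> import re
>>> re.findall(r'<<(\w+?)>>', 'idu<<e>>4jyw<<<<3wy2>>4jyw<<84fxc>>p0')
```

['e', '3wy2', '84fxc']

Scanning left to right: at [3:8] match '<<e>>', group 1 = 'e'; at [14:22] match '<<3wy2>>', group 1 = '3wy2'; at [26:35] match '<<84fxc>>', group 1 = '84fxc'.
`findall` collects group 1 from each match (3 total).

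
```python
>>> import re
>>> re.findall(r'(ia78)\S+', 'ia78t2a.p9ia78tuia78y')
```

['ia78']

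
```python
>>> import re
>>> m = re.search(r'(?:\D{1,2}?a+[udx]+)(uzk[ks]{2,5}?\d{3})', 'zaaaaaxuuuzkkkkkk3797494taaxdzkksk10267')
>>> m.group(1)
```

This matches 1 to 2 of a non-digit (lazy), then one or more of a literal 'a', then one or more of one of [udx] (non-capturing group); then the literal 'uzk', then 2 to 5 of one of [ks] (lazy), then exactly 3 of a digit (captured).
Unlike `match`, `search` isn't anchored — it looks for the pattern anywhere in the string.
The match spans [0:20] → 'zaaaaaxuuuzkkkkkk379'.
Captured: group 1 = 'uzkkkkkk379'.

'uzkkkkkk379'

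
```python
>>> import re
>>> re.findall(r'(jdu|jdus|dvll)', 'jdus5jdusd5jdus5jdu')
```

The regex engine tests alternatives in the order written; an earlier branch that matches wins even if a later one would match more.
Walking the string: at [0:3] match 'jdu', group 1 = 'jdu'; at [5:8] match 'jdu', group 1 = 'jdu'; at [11:14] match 'jdu', group 1 = 'jdu'; at [16:19] match 'jdu', group 1 = 'jdu'.
One capturing group, so `findall` returns just the captured substring from each match — 4 in all.

['jdu', 'jdu', 'jdu', 'jdu']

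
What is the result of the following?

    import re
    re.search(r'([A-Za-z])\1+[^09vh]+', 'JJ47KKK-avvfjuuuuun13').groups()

('J',)

A backreference is literal: `\1` must see the identical characters the first group matched.
`re.search` scans for the first position where the pattern succeeds.
The match spans [0:9] → 'JJ47KKK-a'.
Captured: group 1 = 'J'.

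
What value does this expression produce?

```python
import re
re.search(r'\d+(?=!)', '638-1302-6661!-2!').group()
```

Lookahead/lookbehind check context without consuming it, so the matched span excludes the asserted characters.
The match spans [9:13] → '6661'.

'6661'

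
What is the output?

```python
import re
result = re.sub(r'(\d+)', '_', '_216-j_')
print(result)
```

__-j_

The pattern matches one or more of a digit (captured).
Matches: at [1:4] → '216'.
Every occurrence is swapped for '_'.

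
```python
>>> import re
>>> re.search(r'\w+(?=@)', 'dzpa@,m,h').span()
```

(0, 4)

The lookaround is zero-width — it requires the adjacent text to match without consuming it, so the asserted text isn't part of the match.
The match spans [0:4] → 'dzpa'.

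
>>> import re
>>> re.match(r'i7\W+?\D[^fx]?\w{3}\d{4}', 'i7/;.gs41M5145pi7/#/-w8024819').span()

The pattern matches the literal 'i7', then one or more of a non-word character (lazy), then a non-digit; then optionally any character except [fx], then exactly 3 of a word character, then exactly 4 of a digit.
With `match`, the pattern is implicitly anchored at the beginning.
The match spans [0:14] → 'i7/;.gs41M5145'.

(0, 14)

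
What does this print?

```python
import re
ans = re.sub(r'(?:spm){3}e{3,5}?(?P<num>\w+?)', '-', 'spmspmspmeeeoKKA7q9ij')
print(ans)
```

-KKA7q9ij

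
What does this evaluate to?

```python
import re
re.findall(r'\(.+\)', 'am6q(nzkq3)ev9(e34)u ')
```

['(nzkq3)ev9(e34)']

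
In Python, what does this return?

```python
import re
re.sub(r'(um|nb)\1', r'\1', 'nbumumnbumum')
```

'nbumnbum'

A backreference is literal: `\1` must see the identical characters the first group matched.
Matches: at [2:6] → 'umum'; at [8:12] → 'umum'.
The replacement refers to a captured group, so each match is rewritten using its own captured text.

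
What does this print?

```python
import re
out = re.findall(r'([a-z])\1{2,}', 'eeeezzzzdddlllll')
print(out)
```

['e', 'z', 'd', 'l']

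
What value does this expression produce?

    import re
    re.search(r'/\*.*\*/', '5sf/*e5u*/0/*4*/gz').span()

(3, 16)

The match spans [3:16] → '/*e5u*/0/*4*/'.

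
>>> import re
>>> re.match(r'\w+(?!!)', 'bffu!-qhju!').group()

'bff'

A negative assertion filters positions out without eating any characters.
With `match`, the pattern is implicitly anchored at the beginning.
The match spans [0:3] → 'bff'.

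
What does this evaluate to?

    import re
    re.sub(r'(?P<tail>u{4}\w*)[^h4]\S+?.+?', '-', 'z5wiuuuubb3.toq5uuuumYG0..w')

'z5wi-q5-'

With the lazy modifier that quantifier settles for the fewest repetitions that let the rest of the pattern succeed (the atoms after it are unaffected and can still be greedy).
Every occurrence is swapped for '-'.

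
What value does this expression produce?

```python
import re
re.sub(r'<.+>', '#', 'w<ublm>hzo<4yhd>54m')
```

Matches: at [1:16] → '<ublm>hzo<4yhd>'.
`sub` substitutes '#' at each match site.

'w#54m'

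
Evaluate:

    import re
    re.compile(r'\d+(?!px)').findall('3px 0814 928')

The negative lookaround is zero-width — it rules out positions where the adjacent text would match, without consuming anything.
With no groups in the pattern, `findall` gives back each whole match — 2 here.

['0814', '928']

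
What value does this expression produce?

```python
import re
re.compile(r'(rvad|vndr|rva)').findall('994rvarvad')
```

Alternation tries branches left to right and keeps the first one that lets the overall match succeed at that position.
Because there's exactly one group, `findall` drops the full match and keeps group 1 from each hit.

['rva', 'rvad']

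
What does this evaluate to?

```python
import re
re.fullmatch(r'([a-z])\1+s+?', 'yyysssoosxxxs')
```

`\1` is not a pattern — it's the concrete string captured by group 1, re-applied verbatim.
`re.fullmatch` requires the pattern to consume the entire string.
Here there's no way to consume every character, so the call returns None.

None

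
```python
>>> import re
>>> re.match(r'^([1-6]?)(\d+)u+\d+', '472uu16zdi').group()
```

'472uu16'

The pattern matches anchored at the start of the string; then optionally a character in [1-6] (captured); then one or more of a digit (captured); then one or more of the literal 'u', then one or more of a digit.
With `match`, the pattern is implicitly anchored at the beginning.
The match spans [0:7] → '472uu16'.
Captured: group 1 = '4', group 2 = '72'.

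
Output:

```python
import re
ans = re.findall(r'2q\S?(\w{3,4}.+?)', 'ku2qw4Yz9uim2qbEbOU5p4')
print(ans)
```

['4Yz9u', 'EbOU5']

Lazy quantifiers expand one character at a time until the remainder of the pattern can match.
One capturing group, so `findall` returns just the captured substring from each match — 2 in all.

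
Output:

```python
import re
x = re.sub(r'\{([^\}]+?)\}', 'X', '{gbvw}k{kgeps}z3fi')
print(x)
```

XkXz3fi

Matches: at [0:6] → '{gbvw}'; at [7:14] → '{kgeps}'.
`sub` substitutes 'X' at each match site.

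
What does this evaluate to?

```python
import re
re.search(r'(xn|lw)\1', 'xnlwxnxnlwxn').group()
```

'xnxn'

After group 1 captures some text, `\1` only succeeds where that same text appears again.
Unlike `match`, `search` isn't anchored — it looks for the pattern anywhere in the string.
The match spans [4:8] → 'xnxn'.
Captured: group 1 = 'xn'.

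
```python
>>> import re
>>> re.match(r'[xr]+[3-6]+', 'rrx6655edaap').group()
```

The pattern matches one or more of one of [xr]; then one or more of a character in [3-6].
With `match`, the pattern is implicitly anchored at the beginning.
The match spans [0:7] → 'rrx6655'.

'rrx6655'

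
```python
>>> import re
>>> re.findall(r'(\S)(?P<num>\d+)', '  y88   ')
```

The pattern matches a non-whitespace character (captured); then one or more of a digit (captured as 'num').
2 groups means the one result is a tuple of 2 captured strings — 1 here.

[('y', '88')]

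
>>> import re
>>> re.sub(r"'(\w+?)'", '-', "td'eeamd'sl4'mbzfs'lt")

'td-sl4-lt'

Each match is replaced by '-'.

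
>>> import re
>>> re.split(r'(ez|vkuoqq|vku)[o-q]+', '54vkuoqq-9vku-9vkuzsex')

Matches to split on: at [2:8] → 'vkuoqq'.
With a capturing group present, the delimiter's captured portion is kept in the result list.

['54', 'vku', '-9vku-9vkuzsex']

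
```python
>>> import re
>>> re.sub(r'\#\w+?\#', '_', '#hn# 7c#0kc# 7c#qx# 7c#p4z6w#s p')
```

'_ 7c_ 7c_ 7c_s p'

Matches: at [0:4] → '#hn#'; at [7:12] → '#0kc#'; at [15:19] → '#qx#'; at [22:29] → '#p4z6w#'.
Every occurrence is swapped for '_'.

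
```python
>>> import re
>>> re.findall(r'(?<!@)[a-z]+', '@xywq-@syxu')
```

['ywq', 'yxu']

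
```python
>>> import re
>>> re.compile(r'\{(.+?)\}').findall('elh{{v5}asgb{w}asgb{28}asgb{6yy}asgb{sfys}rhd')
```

The `?` after the quantifier makes it lazy — it takes as little as possible before letting the rest of the pattern try.
Matches: at [3:8] match '{{v5}', group 1 = '{v5'; at [12:15] match '{w}', group 1 = 'w'; at [19:23] match '{28}', group 1 = '28'; at [27:32] match '{6yy}', group 1 = '6yy'; at [36:42] match '{sfys}', group 1 = 'sfys'.
One capturing group, so `findall` returns just the captured substring from each match — 5 in all.

['{v5', 'w', '28', '6yy', 'sfys']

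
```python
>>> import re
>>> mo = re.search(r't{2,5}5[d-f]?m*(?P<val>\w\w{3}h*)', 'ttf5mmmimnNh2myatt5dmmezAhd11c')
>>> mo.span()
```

(16, 26)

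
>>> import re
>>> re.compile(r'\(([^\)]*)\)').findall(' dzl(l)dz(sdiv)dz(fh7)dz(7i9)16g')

['l', 'sdiv', 'fh7', '7i9']

`findall` collects group 1 from each match (4 total).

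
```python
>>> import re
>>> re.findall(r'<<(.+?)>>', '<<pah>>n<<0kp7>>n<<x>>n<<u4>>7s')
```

['pah', '0kp7', 'x', 'u4']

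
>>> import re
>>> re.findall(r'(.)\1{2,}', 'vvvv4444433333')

['v', '4', '3']

A backreference is literal: `\1` must see the identical characters the first group matched.
`findall` collects group 1 from each match (3 total).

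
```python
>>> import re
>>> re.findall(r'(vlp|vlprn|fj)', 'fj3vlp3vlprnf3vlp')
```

['fj', 'vlp', 'vlp', 'vlp']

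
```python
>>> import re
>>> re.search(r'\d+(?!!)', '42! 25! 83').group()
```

'4'

The negative lookaround is zero-width — it rules out positions where the adjacent text would match, without consuming anything.
`re.search` tries every starting position until one works.
The match spans [0:1] → '4'.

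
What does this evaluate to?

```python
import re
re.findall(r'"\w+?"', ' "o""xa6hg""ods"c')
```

['"o"', '"xa6hg"', '"ods"']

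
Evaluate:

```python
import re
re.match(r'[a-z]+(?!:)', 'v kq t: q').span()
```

(0, 1)

Because the assertion is negative and zero-width, positions next to the forbidden text are skipped.
With `match`, the pattern is implicitly anchored at the beginning.
The match spans [0:1] → 'v'.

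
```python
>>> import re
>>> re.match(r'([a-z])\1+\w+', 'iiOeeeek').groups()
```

`\1` has to match the exact text group 1 already captured.
`re.match` only tries the pattern at the start of the string.
The match spans [0:8] → 'iiOeeeek'.
Captured: group 1 = 'i'.

('i',)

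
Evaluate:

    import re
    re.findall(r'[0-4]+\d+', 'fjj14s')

Since nothing is captured, `findall` lists the 1 matched substring directly.

['14']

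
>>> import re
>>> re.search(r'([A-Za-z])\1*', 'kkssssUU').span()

(0, 2)

After group 1 captures some text, `\1` only succeeds where that same text appears again.
The match spans [0:2] → 'kk'.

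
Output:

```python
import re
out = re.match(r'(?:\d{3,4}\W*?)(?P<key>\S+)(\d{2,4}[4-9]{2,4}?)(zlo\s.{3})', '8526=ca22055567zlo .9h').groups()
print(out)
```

The match spans [0:22] → '8526=ca22055567zlo .9h'.
Captured: group 1 = '=ca2205', group 2 = '5567', group 3 = 'zlo .9h'.

('=ca2205', '5567', 'zlo .9h')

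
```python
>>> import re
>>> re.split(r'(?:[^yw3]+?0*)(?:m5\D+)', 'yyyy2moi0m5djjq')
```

['yyyy', '']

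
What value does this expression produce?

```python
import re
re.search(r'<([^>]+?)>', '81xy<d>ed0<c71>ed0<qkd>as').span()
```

(4, 7)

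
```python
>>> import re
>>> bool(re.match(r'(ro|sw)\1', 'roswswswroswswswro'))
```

A backreference is literal: `\1` must see the identical characters the first group matched.
`re.match` won't scan ahead — the pattern has to work from the very first character.
Here the string doesn't start with a match, so the call returns None, and `bool(None)` is False.

False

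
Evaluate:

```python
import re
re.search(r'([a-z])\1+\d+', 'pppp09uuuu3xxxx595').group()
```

After group 1 captures some text, `\1` only succeeds where that same text appears again.
The match spans [0:6] → 'pppp09'.

'pppp09'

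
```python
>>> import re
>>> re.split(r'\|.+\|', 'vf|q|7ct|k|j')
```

Splitting on the pattern gives 2 pieces.

['vf', 'j']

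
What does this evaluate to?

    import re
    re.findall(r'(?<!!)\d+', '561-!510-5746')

Because the assertion is negative and zero-width, positions next to the forbidden text are skipped.
Matches: at [0:3] → '561'; at [6:8] → '10'; at [9:13] → '5746'.
No capturing groups, so `findall` returns the 3 full match strings.

['561', '10', '5746']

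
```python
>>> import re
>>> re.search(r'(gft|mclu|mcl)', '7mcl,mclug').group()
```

'mcl'

`search` walks the string left to right and returns the first match it finds.
The match spans [1:4] → 'mcl'.
Captured: group 1 = 'mcl'.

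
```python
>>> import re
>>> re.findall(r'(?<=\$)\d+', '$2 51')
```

['2']

The lookaround is zero-width — it requires the adjacent text to match without consuming it, so the asserted text isn't part of the match.
Matches: at [1:2] → '2'.
With no groups in the pattern, `findall` gives back each whole match — 1 here.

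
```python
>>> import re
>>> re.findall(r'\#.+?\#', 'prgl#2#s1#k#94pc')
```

['#2#', '#k#']

A non-greedy quantifier consumes as few characters as it can — just enough that the remainder of the pattern still matches from where it stops; whatever follows it matches normally.
Walking the string: at [4:7] → '#2#'; at [9:12] → '#k#'.
No capturing groups, so `findall` returns the 2 full match strings.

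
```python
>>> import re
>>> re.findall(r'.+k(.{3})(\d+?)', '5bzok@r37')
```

[('@r3', '7')]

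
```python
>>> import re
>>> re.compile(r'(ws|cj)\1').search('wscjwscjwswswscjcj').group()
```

`\1` has to match the exact text group 1 already captured.
The match spans [8:12] → 'wsws'.

'wsws'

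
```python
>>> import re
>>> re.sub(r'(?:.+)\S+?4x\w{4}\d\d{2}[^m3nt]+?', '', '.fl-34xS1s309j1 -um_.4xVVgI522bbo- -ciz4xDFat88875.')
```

The pattern matches one or more of any character (non-capturing group); then one or more of a non-whitespace character (lazy), then the literal '4x'; then exactly 4 of a word character, then a digit, then exactly 2 of a digit; then one or more of any character except [m3nt] (lazy).
Lazy quantifiers expand one character at a time until the remainder of the pattern can match.
Matches: at [0:49] → '.fl-34xS1s309j1 -um_.4xVVgI522bbo- -ciz4xDFat8887'.
Every occurrence is swapped for ''.

'5.'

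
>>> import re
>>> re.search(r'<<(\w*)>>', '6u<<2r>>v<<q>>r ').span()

Unlike `match`, `search` isn't anchored — it looks for the pattern anywhere in the string.
The match spans [2:8] → '<<2r>>'.
Captured: group 1 = '2r'.

(2, 8)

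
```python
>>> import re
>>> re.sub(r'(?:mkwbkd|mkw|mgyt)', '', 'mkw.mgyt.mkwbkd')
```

Branches in `(...|...)` are attempted left-to-right; the first branch that allows the whole pattern to succeed is taken.
Matches: at [0:3] → 'mkw'; at [4:8] → 'mgyt'; at [9:15] → 'mkwbkd'.
Every occurrence is swapped for ''.

'..'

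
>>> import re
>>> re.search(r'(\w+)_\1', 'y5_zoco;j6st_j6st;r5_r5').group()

'j6st_j6st'

`\1` has to match the exact text group 1 already captured.
Unlike `match`, `search` isn't anchored — it looks for the pattern anywhere in the string.
The match spans [8:17] → 'j6st_j6st'.
Captured: group 1 = 'j6st'.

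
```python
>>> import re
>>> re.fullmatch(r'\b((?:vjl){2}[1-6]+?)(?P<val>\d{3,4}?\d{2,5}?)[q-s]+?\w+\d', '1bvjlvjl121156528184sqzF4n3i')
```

None

The pattern matches a word boundary (`\b`, zero-width); then the literal 'vjl' repeated 2 times, then one or more of a character in [1-6] (lazy) (captured); then 3 to 4 of a digit (lazy), then 2 to 5 of a digit (lazy) (captured as 'val'); then one or more of a character in [q-s] (lazy), then one or more of a word character, then a digit.
`re.fullmatch` requires the pattern to consume the entire string.
Here the pattern can't cover the whole string, so the call returns None.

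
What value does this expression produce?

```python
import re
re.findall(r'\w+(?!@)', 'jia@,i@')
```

['ji']

Because the assertion is negative and zero-width, positions next to the forbidden text are skipped.
Scanning left to right: at [0:2] → 'ji'.
Since nothing is captured, `findall` lists the 1 matched substring directly.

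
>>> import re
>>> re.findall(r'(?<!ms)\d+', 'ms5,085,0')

Because the assertion is negative and zero-width, positions next to the forbidden text are skipped.
Scanning left to right: at [4:7] → '085'; at [8:9] → '0'.
With no groups in the pattern, `findall` gives back each whole match — 2 here.

['085', '0']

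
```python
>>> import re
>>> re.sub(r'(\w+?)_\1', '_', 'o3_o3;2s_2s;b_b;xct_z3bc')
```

'_;_;_;xct_z3bc'

`\1` is not a pattern — it's the concrete string captured by group 1, re-applied verbatim.
Every occurrence is swapped for '_'.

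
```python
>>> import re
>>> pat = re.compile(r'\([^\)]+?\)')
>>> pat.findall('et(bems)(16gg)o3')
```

Scanning left to right: at [2:8] → '(bems)'; at [8:14] → '(16gg)'.
No capturing groups, so `findall` returns the 2 full match strings.

['(bems)', '(16gg)']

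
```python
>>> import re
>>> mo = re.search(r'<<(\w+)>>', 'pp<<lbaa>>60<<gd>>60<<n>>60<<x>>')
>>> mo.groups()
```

The match spans [2:10] → '<<lbaa>>'.
Captured: group 1 = 'lbaa'.

('lbaa',)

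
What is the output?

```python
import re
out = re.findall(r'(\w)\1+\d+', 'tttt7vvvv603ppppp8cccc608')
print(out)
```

['t', 'v', 'p', 'c']

`\1` has to match the exact text group 1 already captured.
`findall` collects group 1 from each match (4 total).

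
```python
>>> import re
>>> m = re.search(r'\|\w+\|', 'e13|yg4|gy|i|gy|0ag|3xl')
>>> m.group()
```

`re.search` tries every starting position until one works.
The match spans [3:8] → '|yg4|'.

'|yg4|'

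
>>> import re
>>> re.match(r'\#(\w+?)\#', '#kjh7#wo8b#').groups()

The match spans [0:6] → '#kjh7#'.
Captured: group 1 = 'kjh7'.

('kjh7',)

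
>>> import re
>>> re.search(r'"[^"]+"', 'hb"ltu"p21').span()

(2, 7)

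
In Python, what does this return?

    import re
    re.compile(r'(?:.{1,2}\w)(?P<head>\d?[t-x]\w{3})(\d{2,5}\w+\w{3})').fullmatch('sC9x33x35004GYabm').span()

`re.fullmatch` requires the pattern to consume the entire string.
The match spans [0:17] → 'sC9x33x35004GYabm'.

(0, 17)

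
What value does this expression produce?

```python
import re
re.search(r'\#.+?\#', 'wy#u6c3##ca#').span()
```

(2, 8)

With the lazy modifier that quantifier settles for the fewest repetitions that let the rest of the pattern succeed (the atoms after it are unaffected and can still be greedy).
`re.search` scans for the first position where the pattern succeeds.
The match spans [2:8] → '#u6c3#'.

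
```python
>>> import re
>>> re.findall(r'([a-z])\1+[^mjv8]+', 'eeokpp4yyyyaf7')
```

['e']

After group 1 captures some text, `\1` only succeeds where that same text appears again.
Because there's exactly one group, `findall` drops the full match and keeps group 1 from the one hit.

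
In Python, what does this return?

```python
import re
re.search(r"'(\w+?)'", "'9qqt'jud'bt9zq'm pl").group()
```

"'9qqt'"

`search` walks the string left to right and returns the first match it finds.
The match spans [0:6] → "'9qqt'".
Captured: group 1 = '9qqt'.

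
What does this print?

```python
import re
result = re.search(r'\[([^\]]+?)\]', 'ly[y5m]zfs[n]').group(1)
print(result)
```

The match spans [2:7] → '[y5m]'.
Captured: group 1 = 'y5m'.

y5m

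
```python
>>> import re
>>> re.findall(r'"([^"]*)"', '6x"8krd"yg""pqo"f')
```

['8krd', '']

Matches: at [2:8] match '"8krd"', group 1 = '8krd'; at [10:12] match '""', group 1 = ''.
`findall` collects group 1 from each match (2 total).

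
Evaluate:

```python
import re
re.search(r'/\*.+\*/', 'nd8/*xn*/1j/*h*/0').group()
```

'/*xn*/1j/*h*/'

The match spans [3:16] → '/*xn*/1j/*h*/'.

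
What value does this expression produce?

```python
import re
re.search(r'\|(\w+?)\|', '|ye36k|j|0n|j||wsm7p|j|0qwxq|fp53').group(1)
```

'ye36k'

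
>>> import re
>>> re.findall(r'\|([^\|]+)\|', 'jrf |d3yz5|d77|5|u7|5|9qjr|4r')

['d3yz5', '5', '5']

Scanning left to right: at [4:11] match '|d3yz5|', group 1 = 'd3yz5'; at [14:17] match '|5|', group 1 = '5'; at [19:22] match '|5|', group 1 = '5'.
One capturing group, so `findall` returns just the captured substring from each match — 3 in all.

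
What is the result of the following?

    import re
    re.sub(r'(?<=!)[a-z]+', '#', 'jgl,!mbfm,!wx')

'jgl,!#,!#'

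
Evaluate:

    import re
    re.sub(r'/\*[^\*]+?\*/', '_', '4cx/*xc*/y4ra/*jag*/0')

'4cx_y4ra_0'

Every occurrence is swapped for '_'.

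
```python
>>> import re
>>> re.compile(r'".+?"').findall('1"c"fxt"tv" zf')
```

['"c"', '"tv"']

A non-greedy quantifier consumes as few characters as it can — just enough that the remainder of the pattern still matches from where it stops; whatever follows it matches normally.
`findall` yields the raw match text (2 of them) because the pattern has no groups.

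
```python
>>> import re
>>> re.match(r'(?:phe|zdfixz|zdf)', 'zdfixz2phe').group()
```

`re.match` only tries the pattern at the start of the string.
The match spans [0:6] → 'zdfixz'.

'zdfixz'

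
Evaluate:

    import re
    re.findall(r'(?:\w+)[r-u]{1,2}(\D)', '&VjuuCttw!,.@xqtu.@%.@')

This matches one or more of a word character (non-capturing group); then 1 to 2 of a character in [r-u]; then a non-digit (captured).
Walking the string: at [1:9] match 'VjuuCttw', group 1 = 'w'; at [13:18] match 'xqtu.', group 1 = '.'.
With a single group, `findall` returns only what that group captured — 2 items.

['w', '.']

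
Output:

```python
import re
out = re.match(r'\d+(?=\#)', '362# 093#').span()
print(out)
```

The positive lookaround only admits positions where the adjacent text matches; those characters stay outside the span.
`re.match` won't scan ahead — the pattern has to work from the very first character.
The match spans [0:3] → '362'.

(0, 3)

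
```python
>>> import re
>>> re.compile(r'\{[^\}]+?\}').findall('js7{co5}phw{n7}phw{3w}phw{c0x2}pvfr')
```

With no groups in the pattern, `findall` gives back each whole match — 4 here.

['{co5}', '{n7}', '{3w}', '{c0x2}']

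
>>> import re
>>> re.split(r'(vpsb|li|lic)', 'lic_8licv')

Alternation tries branches left to right and keeps the first one that lets the overall match succeed at that position.
Matches to split on: at [0:2] → 'li'; at [5:7] → 'li'.
`re.split` interleaves the captured-group text with the surrounding fragments.

['', 'li', 'c_8', 'li', 'cv']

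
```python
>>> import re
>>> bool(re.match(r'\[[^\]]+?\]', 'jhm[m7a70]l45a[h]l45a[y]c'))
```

False

`match` is anchored at position 0; if the pattern doesn't fit there, it returns None.
Here position 0 doesn't satisfy it, so the call returns None, and `bool(None)` is False.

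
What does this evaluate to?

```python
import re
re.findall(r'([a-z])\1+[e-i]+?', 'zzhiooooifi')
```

['z', 'o']

`\1` is not a pattern — it's the concrete string captured by group 1, re-applied verbatim.
Scanning left to right: at [0:3] match 'zzh', group 1 = 'z'; at [4:9] match 'ooooi', group 1 = 'o'.
Because there's exactly one group, `findall` drops the full match and keeps group 1 from each hit.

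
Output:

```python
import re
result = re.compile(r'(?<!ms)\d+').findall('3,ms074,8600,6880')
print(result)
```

['3', '74', '8600', '6880']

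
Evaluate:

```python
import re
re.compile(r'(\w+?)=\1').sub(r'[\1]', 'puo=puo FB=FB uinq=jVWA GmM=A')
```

'[puo] [FB] uinq=jVWA GmM=A'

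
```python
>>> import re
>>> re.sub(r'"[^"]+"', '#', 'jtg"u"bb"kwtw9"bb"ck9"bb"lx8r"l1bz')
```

Matches: at [3:6] → '"u"'; at [8:15] → '"kwtw9"'; at [17:22] → '"ck9"'; at [24:30] → '"lx8r"'.
`sub` substitutes '#' at each match site.

'jtg#bb#bb#bb#l1bz'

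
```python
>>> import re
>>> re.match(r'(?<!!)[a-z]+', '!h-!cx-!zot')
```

None

The negative lookahead/lookbehind blocks any match where the forbidden context is present.
With `match`, the pattern is implicitly anchored at the beginning.
Here the pattern fails at index 0, so the call returns None.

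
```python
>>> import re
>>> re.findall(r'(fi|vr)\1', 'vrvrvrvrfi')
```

['vr', 'vr']

`\1` is not a pattern — it's the concrete string captured by group 1, re-applied verbatim.
Because there's exactly one group, `findall` drops the full match and keeps group 1 from each hit.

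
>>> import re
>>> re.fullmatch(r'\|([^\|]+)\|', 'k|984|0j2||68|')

None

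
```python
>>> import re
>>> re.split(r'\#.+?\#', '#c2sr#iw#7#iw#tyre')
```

Because the quantifier is non-greedy, it stops expanding at the earliest point where the rest of the pattern can succeed.
Splitting on the pattern gives 3 pieces.

['', 'iw', 'iw#tyre']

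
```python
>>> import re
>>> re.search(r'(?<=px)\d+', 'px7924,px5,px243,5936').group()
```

Lookahead/lookbehind check context without consuming it, so the matched span excludes the asserted characters.
`search` walks the string left to right and returns the first match it finds.
The match spans [2:6] → '7924'.

'7924'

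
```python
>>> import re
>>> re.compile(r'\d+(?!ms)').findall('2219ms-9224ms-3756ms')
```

['221', '922', '375']

A negative assertion filters positions out without eating any characters.
Scanning left to right: at [0:3] → '221'; at [7:10] → '922'; at [14:17] → '375'.
`findall` yields the raw match text (3 of them) because the pattern has no groups.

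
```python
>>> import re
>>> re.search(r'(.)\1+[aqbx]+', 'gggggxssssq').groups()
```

('g',)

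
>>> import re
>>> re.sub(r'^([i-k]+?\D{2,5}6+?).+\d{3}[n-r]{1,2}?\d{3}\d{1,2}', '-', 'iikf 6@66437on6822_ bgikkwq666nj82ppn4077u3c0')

'-_ bgikkwq666nj82ppn4077u3c0'

This matches anchored at the start of the string; then one or more of a character in [i-k] (lazy), then 2 to 5 of a non-digit, then one or more of a literal '6' (lazy) (captured); then one or more of any character, then exactly 3 of a digit; then 1 to 2 of a character in [n-r] (lazy), then exactly 3 of a digit, then 1 to 2 of a digit.
Matches: at [0:18] → 'iikf 6@66437on6822'.
Every occurrence is swapped for '-'.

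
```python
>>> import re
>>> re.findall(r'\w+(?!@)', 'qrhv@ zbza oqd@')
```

['qrh', 'zbza', 'oq']

`(?!…)`/`(?<!…)` only lets a position through if the neighbouring text does NOT match; no characters are consumed.
Matches: at [0:3] → 'qrh'; at [6:10] → 'zbza'; at [11:13] → 'oq'.
No capturing groups, so `findall` returns the 3 full match strings.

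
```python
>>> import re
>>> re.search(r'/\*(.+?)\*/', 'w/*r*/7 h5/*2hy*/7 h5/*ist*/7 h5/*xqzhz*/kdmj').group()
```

'/*r*/'

The match spans [1:6] → '/*r*/'.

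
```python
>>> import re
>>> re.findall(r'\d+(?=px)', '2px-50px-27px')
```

Because the assertion is zero-width, the text it checks is not consumed and won't appear in the result.
`findall` yields the raw match text (3 of them) because the pattern has no groups.

['2', '50', '27']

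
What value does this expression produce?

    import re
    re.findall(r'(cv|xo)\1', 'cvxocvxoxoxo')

['xo']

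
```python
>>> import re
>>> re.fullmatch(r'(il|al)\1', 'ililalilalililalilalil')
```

A backreference is literal: `\1` must see the identical characters the first group matched.
`fullmatch` succeeds only if the pattern covers the string from start to end.
Here there's no way to consume every character, so the call returns None.

None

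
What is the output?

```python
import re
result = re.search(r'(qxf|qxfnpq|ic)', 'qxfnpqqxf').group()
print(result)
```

qxf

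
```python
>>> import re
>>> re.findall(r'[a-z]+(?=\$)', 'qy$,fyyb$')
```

The lookaround is zero-width — it requires the adjacent text to match without consuming it, so the asserted text isn't part of the match.
With no groups in the pattern, `findall` gives back each whole match — 2 here.

['qy', 'fyyb']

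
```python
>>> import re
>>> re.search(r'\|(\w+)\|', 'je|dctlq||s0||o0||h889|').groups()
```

('dctlq',)

`search` walks the string left to right and returns the first match it finds.
The match spans [2:9] → '|dctlq|'.
Captured: group 1 = 'dctlq'.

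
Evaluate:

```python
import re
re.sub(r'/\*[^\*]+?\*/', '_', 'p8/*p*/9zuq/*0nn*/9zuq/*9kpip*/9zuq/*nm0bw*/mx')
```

`sub` substitutes '_' at each match site.

'p8_9zuq_9zuq_9zuq_mx'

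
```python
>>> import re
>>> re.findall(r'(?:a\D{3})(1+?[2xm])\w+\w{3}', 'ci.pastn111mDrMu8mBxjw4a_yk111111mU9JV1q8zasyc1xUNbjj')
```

Pattern: the literal 'a', then exactly 3 of a non-digit (non-capturing group); then one or more of a literal '1' (lazy), then one of [2xm] (captured); then one or more of a word character, then exactly 3 of a word character.
Walking the string: at [4:53] match 'astn111mDrMu8mBxjw4a_yk111111mU9JV1q8zasyc1xUNbjj', group 1 = '111m'.
With a single group, `findall` returns only what that group captured — 1 item.

['111m']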